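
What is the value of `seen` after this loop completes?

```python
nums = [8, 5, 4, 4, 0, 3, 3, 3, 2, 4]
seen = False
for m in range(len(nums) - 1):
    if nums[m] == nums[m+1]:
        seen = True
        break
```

Check consecutive duplicates in [8, 5, 4, 4, 0, 3, 3, 3, 2, 4]
`seen` takes the values: False → True

Answer: True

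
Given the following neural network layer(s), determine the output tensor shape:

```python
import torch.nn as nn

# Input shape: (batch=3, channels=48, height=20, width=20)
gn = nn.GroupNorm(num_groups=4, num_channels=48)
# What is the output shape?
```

Input: (3, 48, 20, 20) -> Output: (3, 48, 20, 20)

Answer: (3, 48, 20, 20)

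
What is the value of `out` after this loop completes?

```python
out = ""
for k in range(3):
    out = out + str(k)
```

Concatenate digits 0 to 2
`out` takes the values: "" → "0" → "01" → "012"

Answer: "012"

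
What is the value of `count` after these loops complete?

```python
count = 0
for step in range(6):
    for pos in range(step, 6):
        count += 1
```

Upper triangle: 6 + 5 + ... + 1
`count` takes the values: 0 → 1 → 2 → 3 → 4 → 5 → 6 → 7 → 8 → 9 → 10 → 11 → 12 → 13 → 14 → 15 → 16 → 17 → 18 → 19 → 20 → 21

Answer: 21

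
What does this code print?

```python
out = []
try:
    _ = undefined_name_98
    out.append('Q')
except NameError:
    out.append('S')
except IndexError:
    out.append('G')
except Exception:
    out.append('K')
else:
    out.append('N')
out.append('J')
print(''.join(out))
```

Execution trace: 'S' (except NameError) → 'J' (after the try/except). Output: SJ

Answer: SJ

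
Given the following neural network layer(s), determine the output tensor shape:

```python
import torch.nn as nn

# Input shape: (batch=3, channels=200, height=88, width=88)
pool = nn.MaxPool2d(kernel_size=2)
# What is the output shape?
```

Input: (3, 200, 88, 88) -> Output: (3, 200, 44, 44)

Answer: (3, 200, 44, 44)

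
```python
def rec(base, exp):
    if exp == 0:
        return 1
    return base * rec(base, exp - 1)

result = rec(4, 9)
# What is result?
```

rec(4, 9) = 4 * 4 * 4 * 4 * 4 * 4 * 4 * 4 * 4 = 262144

Answer: 262144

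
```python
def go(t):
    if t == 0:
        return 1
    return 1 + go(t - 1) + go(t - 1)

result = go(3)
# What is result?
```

go(t) = 1 + 2·go(t-1), go(0)=1. Closed form: (1+1)·2^3 - 1 = 15.

Answer: 15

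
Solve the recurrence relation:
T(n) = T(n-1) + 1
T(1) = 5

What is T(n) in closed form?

Unrolling: T(n) = T(1) + 1·(n-1) = 5 + 1(n-1) = n + 4.

Answer: T(n) = n + 4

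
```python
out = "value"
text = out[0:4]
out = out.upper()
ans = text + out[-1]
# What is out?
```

Trace:
`out = "value"` → out = 'value'
`text = out[0:4]` → text = 'valu'
`out = out.upper()` → out = 'VALUE'
`ans = text + out[-1]` → ans = 'valuE'
So out = 'VALUE'

Answer: 'VALUE'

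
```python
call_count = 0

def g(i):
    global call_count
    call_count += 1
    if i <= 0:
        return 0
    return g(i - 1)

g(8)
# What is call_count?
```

Linear recursion stepping by 1: 9 calls from i=8 down to ≤0.

Answer: 9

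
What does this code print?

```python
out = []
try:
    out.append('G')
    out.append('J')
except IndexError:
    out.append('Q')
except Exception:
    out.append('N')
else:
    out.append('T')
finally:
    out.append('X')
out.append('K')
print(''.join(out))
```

Execution trace: 'G' (try body) → 'J' (try body, no exception) → 'T' (else) → 'X' (finally) → 'K' (after the try/except). Output: GJTXK

Answer: GJTXK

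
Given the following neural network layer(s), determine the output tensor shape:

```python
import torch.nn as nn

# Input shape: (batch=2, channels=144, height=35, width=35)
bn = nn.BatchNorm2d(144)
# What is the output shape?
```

Input: (2, 144, 35, 35) -> Output: (2, 144, 35, 35)

Answer: (2, 144, 35, 35)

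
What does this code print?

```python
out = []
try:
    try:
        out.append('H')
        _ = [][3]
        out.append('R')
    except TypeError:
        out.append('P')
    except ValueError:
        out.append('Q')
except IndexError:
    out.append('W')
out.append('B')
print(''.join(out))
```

Execution trace: 'H' (try body) → 'W' (outer except IndexError) → 'B' (after the try/except). Output: HWB

Answer: HWB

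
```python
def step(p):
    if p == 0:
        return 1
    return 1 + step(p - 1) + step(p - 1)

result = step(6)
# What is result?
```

step(p) = 1 + 2·step(p-1), step(0)=1. Closed form: (1+1)·2^6 - 1 = 127.

Answer: 127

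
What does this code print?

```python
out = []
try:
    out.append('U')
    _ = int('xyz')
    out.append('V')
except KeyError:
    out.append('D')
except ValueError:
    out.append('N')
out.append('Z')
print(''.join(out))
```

Execution trace: 'U' (try body) → 'N' (except ValueError) → 'Z' (after the try/except). Output: UNZ

Answer: UNZ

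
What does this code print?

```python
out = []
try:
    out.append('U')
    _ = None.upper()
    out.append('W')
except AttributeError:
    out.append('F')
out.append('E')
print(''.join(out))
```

Execution trace: 'U' (try body) → 'F' (except AttributeError) → 'E' (after the try/except). Output: UFE

Answer: UFE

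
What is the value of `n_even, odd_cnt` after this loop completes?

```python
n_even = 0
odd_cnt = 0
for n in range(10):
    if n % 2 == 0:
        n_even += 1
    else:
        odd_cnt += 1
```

Count evens and odds in range(10)
`n_even, odd_cnt` takes the values: (0, 0) → (1, 0) → (1, 1) → (2, 1) → (2, 2) → (3, 2) → (3, 3) → (4, 3) → (4, 4) → (5, 4) → (5, 5)

Answer: 5, 5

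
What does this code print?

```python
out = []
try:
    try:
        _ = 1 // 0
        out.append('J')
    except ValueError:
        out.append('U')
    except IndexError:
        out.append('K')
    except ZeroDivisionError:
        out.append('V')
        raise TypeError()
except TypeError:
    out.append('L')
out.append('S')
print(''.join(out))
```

Execution trace: 'V' (inner except ZeroDivisionError) → 'L' (outer except TypeError) → 'S' (after the try/except). Output: VLS

Answer: VLS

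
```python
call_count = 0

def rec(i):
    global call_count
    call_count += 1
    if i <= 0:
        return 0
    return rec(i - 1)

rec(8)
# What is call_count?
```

Linear recursion stepping by 1: 9 calls from i=8 down to ≤0.

Answer: 9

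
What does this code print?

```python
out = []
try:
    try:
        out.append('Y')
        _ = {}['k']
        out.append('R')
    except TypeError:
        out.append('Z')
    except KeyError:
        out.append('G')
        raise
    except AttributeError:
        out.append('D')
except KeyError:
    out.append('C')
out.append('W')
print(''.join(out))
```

Execution trace: 'Y' (try body) → 'G' (except KeyError) → 'C' (outer except KeyError) → 'W' (after the try/except). Output: YGCW

Answer: YGCW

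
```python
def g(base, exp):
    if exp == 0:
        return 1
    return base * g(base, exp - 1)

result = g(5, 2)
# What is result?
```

g(5, 2) = 5 * 5 = 25

Answer: 25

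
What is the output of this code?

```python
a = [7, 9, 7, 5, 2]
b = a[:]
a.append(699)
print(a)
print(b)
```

Key concept: slice [:] creates copy.
Step by step:
`a = [7, 9, 7, 5, 2]` → a = [7, 9, 7, 5, 2]
`b = a[:]` → b = [7, 9, 7, 5, 2]
`a.append(699)` → a = [7, 9, 7, 5, 2, 699]
`print(a)` → prints [7, 9, 7, 5, 2, 699]
`print(b)` → prints [7, 9, 7, 5, 2]

Answer:
[7, 9, 7, 5, 2, 699]
[7, 9, 7, 5, 2]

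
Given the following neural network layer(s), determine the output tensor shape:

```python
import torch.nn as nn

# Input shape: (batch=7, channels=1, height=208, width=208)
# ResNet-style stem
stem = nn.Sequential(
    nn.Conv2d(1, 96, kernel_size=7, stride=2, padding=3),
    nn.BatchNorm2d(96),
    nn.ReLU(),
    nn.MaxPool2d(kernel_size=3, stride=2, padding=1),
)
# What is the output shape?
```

Input: (7, 1, 208, 208) -> after Conv2d 7x7 stride=2: (7, 96, 104, 104) -> Output: (7, 96, 52, 52)

Answer: (7, 96, 52, 52)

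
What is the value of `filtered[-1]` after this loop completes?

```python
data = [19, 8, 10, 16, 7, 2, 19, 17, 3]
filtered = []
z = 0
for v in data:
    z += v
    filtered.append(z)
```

Cumulative sum ends at 101
`filtered` takes the values: [] → [19] → [19, 27] → [19, 27, 37] → [19, 27, 37, 53] → [19, 27, 37, 53, 60] → [19, 27, 37, 53, 60, 62] → [19, 27, 37, 53, 60, 62, 81] → [19, 27, 37, 53, 60, 62, 81, 98] → [19, 27, 37, 53, 60, 62, 81, 98, 101]
So `filtered[-1]` = 101

Answer: 101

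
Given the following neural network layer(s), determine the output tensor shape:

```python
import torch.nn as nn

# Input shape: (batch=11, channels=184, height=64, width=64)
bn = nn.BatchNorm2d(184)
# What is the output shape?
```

Input: (11, 184, 64, 64) -> Output: (11, 184, 64, 64)

Answer: (11, 184, 64, 64)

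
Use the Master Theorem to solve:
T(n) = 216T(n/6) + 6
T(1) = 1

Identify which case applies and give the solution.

a=216, b=6, f(n)=6. log_6(216) = 3. Since c=0 < 3, Case 1 applies: T(n) = Θ(n^log_b(a)) = O(n^3).

Answer: O(n^3) - Case 1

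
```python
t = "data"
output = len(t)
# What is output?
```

Trace:
`t = "data"` → t = 'data'
`output = len(t)` → output = 4
So output = 4

Answer: 4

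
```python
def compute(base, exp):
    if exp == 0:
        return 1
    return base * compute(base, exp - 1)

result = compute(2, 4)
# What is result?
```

compute(2, 4) = 2 * 2 * 2 * 2 = 16

Answer: 16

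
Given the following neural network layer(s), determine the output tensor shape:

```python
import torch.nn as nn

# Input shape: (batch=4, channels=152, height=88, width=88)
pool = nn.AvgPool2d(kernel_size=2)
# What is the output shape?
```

Input: (4, 152, 88, 88) -> Output: (4, 152, 44, 44)

Answer: (4, 152, 44, 44)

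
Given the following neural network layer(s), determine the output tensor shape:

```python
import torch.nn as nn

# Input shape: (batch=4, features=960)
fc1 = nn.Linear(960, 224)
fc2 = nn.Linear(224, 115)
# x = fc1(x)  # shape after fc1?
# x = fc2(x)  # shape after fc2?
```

Input: (4, 960) -> after fc1: (4, 224) -> Output: (4, 115)

Answer: (4, 115)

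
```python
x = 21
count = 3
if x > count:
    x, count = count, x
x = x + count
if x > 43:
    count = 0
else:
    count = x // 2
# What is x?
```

Trace:
`x = 21` → x = 21
`count = 3` → count = 3
`if x > count: ...` → x > count is True → x = 3; count = 21
`x = x + count` → x = 24
`if x > 43: ...` → x > 43 is False, take else branch → count = 12
So x = 24

Answer: 24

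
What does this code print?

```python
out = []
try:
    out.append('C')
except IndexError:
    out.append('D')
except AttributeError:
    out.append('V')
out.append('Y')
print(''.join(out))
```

Execution trace: 'C' (try body, no exception) → 'Y' (after the try/except). Output: CY

Answer: CY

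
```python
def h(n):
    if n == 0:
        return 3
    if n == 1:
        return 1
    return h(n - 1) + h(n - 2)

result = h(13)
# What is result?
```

Build up from base cases: h(0)=3, h(1)=1, h(2)=4, h(3)=5, h(4)=9, h(5)=14, h(6)=23, ..., h(13)=665

Answer: 665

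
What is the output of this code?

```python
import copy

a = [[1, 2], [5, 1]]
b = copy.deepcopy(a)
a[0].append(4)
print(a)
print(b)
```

Key concept: deep copy is fully independent.
Step by step:
`a = [[1, 2], [5, 1]]` → a = [[1, 2], [5, 1]]
`b = copy.deepcopy(a)` → b = [[1, 2], [5, 1]]
`a[0].append(4)` → a = [[1, 2, 4], [5, 1]]
`print(a)` → prints [[1, 2, 4], [5, 1]]
`print(b)` → prints [[1, 2], [5, 1]]

Answer:
[[1, 2, 4], [5, 1]]
[[1, 2], [5, 1]]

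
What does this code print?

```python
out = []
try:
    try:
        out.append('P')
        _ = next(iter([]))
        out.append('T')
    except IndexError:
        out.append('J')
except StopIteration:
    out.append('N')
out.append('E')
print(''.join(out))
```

Execution trace: 'P' (try body) → 'N' (outer except StopIteration) → 'E' (after the try/except). Output: PNE

Answer: PNE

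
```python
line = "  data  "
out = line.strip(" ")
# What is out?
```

Trace:
`line = "  data  "` → line = '  data  '
`out = line.strip(" ")` → out = 'data'
So out = 'data'

Answer: 'data'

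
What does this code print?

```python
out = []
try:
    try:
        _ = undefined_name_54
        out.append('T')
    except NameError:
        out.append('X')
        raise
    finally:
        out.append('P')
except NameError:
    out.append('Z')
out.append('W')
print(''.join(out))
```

Execution trace: 'X' (inner except NameError) → 'P' (inner finally) → 'Z' (outer except NameError) → 'W' (after the try/except). Output: XPZW

Answer: XPZW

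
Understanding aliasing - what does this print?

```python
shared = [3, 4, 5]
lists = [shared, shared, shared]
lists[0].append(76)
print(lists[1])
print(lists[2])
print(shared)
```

Key concept: list of same reference.
Step by step:
`shared = [3, 4, 5]` → shared = [3, 4, 5]
`lists = [shared, shared, shared]` → lists = [[3, 4, 5], [3, 4, 5], [3, 4, 5]]
`lists[0].append(76)` → shared = [3, 4, 5, 76]; lists = [[3, 4, 5, 76], [3, 4, 5, 76], [3, 4, 5, 76]]
`print(lists[1])` → prints [3, 4, 5, 76]
`print(lists[2])` → prints [3, 4, 5, 76]
`print(shared)` → prints [3, 4, 5, 76]

Answer:
[3, 4, 5, 76]
[3, 4, 5, 76]
[3, 4, 5, 76]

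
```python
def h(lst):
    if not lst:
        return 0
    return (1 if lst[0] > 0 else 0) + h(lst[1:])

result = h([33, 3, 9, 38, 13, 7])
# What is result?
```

Count of positive elements in [33, 3, 9, 38, 13, 7] = 6

Answer: 6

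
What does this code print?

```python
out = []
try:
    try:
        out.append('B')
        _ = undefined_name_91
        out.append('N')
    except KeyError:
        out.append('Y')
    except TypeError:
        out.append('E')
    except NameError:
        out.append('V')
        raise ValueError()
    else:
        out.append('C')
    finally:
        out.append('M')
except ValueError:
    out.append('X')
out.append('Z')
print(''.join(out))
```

Execution trace: 'B' (inner try body) → 'V' (inner except NameError) → 'M' (inner finally) → 'X' (outer except ValueError) → 'Z' (after the try/except). Output: BVMXZ

Answer: BVMXZ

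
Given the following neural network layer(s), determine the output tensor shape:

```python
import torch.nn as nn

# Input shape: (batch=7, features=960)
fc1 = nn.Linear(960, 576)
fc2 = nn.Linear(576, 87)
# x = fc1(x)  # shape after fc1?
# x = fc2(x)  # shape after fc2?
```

Input: (7, 960) -> after fc1: (7, 576) -> Output: (7, 87)

Answer: (7, 87)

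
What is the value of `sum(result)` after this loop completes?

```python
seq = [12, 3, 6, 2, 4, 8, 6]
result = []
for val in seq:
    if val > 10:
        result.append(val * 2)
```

Sum of doubled values > 10
`result` takes the values: [] → [24]
So `sum(result)` = 24

Answer: 24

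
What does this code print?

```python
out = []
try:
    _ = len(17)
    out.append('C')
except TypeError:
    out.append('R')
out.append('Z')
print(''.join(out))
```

Execution trace: 'R' (except TypeError) → 'Z' (after the try/except). Output: RZ

Answer: RZ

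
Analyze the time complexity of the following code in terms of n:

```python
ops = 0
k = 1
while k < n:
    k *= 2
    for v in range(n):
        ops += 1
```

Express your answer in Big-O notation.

Each loop level contributes: log n × n. Multiplying the contributions gives O(n log n).

Answer: O(n log n)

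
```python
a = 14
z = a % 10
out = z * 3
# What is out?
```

Trace:
`a = 14` → a = 14
`z = a % 10` → z = 4
`out = z * 3` → out = 12
So out = 12

Answer: 12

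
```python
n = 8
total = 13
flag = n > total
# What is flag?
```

Trace:
`n = 8` → n = 8
`total = 13` → total = 13
`flag = n > total` → flag = False
So flag = False

Answer: False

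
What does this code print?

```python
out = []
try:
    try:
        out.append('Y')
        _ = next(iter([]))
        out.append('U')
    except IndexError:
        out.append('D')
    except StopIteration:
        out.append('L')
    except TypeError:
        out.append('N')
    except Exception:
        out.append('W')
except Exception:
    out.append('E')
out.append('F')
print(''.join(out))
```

Execution trace: 'Y' (inner try body) → 'L' (inner except StopIteration) → 'F' (after the try/except). Output: YLF

Answer: YLF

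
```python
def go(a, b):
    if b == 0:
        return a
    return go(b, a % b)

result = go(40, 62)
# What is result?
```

go(40, 62) -> go(62, 40) -> go(40, 22) -> go(22, 18) -> go(18, 4) -> go(4, 2) -> go(2, 0) -> 2

Answer: 2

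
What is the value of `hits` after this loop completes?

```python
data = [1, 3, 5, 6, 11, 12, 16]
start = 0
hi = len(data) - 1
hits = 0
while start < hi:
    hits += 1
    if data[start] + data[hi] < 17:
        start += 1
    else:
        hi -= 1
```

Steps to find pair summing to 17
`hits` takes the values: 0 → 1 → 2 → 3 → 4 → 5 → 6

Answer: 6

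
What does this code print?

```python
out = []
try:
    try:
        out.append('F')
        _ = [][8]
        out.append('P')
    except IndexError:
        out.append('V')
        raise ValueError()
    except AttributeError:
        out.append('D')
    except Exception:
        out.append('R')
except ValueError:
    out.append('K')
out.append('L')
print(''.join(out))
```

Execution trace: 'F' (inner try body) → 'V' (inner except IndexError) → 'K' (outer except ValueError) → 'L' (after the try/except). Output: FVKL

Answer: FVKL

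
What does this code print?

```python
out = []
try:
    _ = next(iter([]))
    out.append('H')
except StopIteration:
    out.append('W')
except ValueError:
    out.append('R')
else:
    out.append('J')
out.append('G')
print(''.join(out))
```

Execution trace: 'W' (except StopIteration) → 'G' (after the try/except). Output: WG

Answer: WG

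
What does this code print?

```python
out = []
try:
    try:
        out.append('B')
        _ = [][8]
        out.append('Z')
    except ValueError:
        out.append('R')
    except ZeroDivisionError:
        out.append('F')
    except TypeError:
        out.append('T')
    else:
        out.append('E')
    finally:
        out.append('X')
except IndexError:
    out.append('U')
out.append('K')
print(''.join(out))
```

Execution trace: 'B' (try body) → 'X' (finally) → 'U' (outer except IndexError) → 'K' (after the try/except). Output: BXUK

Answer: BXUK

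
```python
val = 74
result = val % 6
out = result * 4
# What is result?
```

Trace:
`val = 74` → val = 74
`result = val % 6` → result = 2
`out = result * 4` → out = 8
So result = 2

Answer: 2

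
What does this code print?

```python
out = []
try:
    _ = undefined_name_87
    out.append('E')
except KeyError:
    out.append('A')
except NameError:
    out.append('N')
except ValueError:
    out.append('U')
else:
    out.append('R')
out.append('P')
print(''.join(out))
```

Execution trace: 'N' (except NameError) → 'P' (after the try/except). Output: NP

Answer: NP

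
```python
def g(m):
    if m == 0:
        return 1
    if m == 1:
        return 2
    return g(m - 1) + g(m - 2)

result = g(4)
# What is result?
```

Build up from base cases: g(0)=1, g(1)=2, g(2)=3, g(3)=5, g(4)=8

Answer: 8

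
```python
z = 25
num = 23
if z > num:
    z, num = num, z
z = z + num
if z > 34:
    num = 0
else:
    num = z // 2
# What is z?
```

Trace:
`z = 25` → z = 25
`num = 23` → num = 23
`if z > num: ...` → z > num is True → z = 23; num = 25
`z = z + num` → z = 48
`if z > 34: ...` → z > 34 is True → num = 0
So z = 48

Answer: 48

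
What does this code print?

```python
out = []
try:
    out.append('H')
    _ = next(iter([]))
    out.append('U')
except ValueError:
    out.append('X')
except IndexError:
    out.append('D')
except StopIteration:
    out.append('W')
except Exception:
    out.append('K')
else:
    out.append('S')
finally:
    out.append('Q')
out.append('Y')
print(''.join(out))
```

Execution trace: 'H' (try body) → 'W' (except StopIteration) → 'Q' (finally) → 'Y' (after the try/except). Output: HWQY

Answer: HWQY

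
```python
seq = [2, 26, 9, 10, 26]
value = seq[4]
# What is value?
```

Trace:
`seq = [2, 26, 9, 10, 26]` → seq = [2, 26, 9, 10, 26]
`value = seq[4]` → value = 26
So value = 26

Answer: 26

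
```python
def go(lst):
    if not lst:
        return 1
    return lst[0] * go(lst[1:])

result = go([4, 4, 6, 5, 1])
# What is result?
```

Product over [4, 4, 6, 5, 1] = 4 * 4 * 6 * 5 * 1 = 480

Answer: 480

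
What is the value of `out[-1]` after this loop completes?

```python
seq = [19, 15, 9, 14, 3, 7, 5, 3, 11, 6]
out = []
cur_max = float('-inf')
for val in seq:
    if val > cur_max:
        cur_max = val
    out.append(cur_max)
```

Running max ends at 19
`out` takes the values: [] → [19] → [19, 19] → [19, 19, 19] → [19, 19, 19, 19] → [19, 19, 19, 19, 19] → [19, 19, 19, 19, 19, 19] → [19, 19, 19, 19, 19, 19, 19] → [19, 19, 19, 19, 19, 19, 19, 19] → [19, 19, 19, 19, 19, 19, 19, 19, 19] → [19, 19, 19, 19, 19, 19, 19, 19, 19, 19]
So `out[-1]` = 19

Answer: 19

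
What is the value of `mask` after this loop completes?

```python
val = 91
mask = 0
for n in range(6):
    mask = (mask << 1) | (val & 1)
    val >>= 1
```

Reverse lowest 6 bits of 91
`mask` takes the values: 0 → 1 → 3 → 6 → 13 → 27 → 54

Answer: 54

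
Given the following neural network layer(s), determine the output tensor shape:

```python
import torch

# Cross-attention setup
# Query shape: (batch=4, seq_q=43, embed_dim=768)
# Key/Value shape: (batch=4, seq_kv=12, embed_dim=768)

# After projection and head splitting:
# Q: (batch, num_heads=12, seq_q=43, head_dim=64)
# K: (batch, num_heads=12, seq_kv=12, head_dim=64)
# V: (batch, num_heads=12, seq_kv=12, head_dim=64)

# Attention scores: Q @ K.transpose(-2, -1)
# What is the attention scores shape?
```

Input: (4, 43, 768) -> Output: (4, 12, 43, 12)

Answer: (4, 12, 43, 12)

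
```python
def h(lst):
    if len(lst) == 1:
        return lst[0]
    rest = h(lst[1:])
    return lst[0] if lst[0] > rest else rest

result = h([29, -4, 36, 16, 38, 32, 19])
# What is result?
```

Recursive max over [29, -4, 36, 16, 38, 32, 19] = 38

Answer: 38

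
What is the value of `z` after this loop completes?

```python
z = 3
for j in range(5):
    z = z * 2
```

Multiply by 2, 5 times: 3 * 2^5 = 96
`z` takes the values: 3 → 6 → 12 → 24 → 48 → 96

Answer: 96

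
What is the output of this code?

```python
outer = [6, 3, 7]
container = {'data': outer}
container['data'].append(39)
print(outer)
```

Key concept: dict holds reference to list.
Step by step:
`outer = [6, 3, 7]` → outer = [6, 3, 7]
`container = {'data': outer}` → container = {'data': [6, 3, 7]}
`container['data'].append(39)` → outer = [6, 3, 7, 39]; container = {'data': [6, 3, 7, 39]}
`print(outer)` → prints [6, 3, 7, 39]

Answer: [6, 3, 7, 39]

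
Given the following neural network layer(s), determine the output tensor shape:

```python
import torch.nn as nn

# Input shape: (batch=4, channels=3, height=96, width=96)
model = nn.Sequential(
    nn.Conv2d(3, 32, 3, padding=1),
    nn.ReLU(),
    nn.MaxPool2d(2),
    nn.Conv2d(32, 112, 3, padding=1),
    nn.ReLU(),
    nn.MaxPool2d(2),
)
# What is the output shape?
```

Input: (4, 3, 96, 96) -> after first Conv2d: (4, 32, 96, 96) -> after first MaxPool2d: (4, 32, 48, 48) -> after second Conv2d: (4, 112, 48, 48) -> Output: (4, 112, 24, 24)

Answer: (4, 112, 24, 24)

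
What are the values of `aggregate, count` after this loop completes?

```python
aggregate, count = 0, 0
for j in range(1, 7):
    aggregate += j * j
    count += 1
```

Sum of squares and count
`aggregate, count` takes the values: (0, 0) → (1, 0) → (1, 1) → (5, 1) → (5, 2) → (14, 2) → (14, 3) → (30, 3) → (30, 4) → (55, 4) → (55, 5) → (91, 5) → (91, 6)

Answer: 91, 6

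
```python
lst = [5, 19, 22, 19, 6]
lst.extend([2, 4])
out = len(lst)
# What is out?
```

Trace:
`lst = [5, 19, 22, 19, 6]` → lst = [5, 19, 22, 19, 6]
`lst.extend([2, 4])` → lst = [5, 19, 22, 19, 6, 2, 4]
`out = len(lst)` → out = 7
So out = 7

Answer: 7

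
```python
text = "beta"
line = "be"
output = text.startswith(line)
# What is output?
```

Trace:
`text = "beta"` → text = 'beta'
`line = "be"` → line = 'be'
`output = text.startswith(line)` → output = True
So output = True

Answer: True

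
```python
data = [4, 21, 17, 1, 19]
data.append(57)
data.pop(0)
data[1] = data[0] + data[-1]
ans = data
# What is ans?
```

Trace:
`data = [4, 21, 17, 1, 19]` → data = [4, 21, 17, 1, 19]
`data.append(57)` → data = [4, 21, 17, 1, 19, 57]
`data.pop(0)` → data = [21, 17, 1, 19, 57]
`data[1] = data[0] + data[-1]` → data = [21, 78, 1, 19, 57]
`ans = data` → ans = [21, 78, 1, 19, 57]
So ans = [21, 78, 1, 19, 57]

Answer: [21, 78, 1, 19, 57]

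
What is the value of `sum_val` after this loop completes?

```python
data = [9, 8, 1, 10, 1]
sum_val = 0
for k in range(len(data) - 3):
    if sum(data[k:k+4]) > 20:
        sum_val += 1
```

Count windows with sum > 20
`sum_val` takes the values: 0 → 1

Answer: 1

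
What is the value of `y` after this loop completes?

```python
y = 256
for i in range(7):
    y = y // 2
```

Halve 7 times: 256 // 2^7 = 2
`y` takes the values: 256 → 128 → 64 → 32 → 16 → 8 → 4 → 2

Answer: 2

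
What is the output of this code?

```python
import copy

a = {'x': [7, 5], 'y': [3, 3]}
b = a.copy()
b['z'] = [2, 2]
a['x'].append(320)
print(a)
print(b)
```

Key concept: shallow copy of dict with mutable values.
Step by step:
`a = {'x': [7, 5], 'y': [3, 3]}` → a = {'x': [7, 5], 'y': [3, 3]}
`b = a.copy()` → b = {'x': [7, 5], 'y': [3, 3]}
`b['z'] = [2, 2]` → b = {'x': [7, 5], 'y': [3, 3], 'z': [2, 2]}
`a['x'].append(320)` → a = {'x': [7, 5, 320], 'y': [3, 3]}; b = {'x': [7, 5, 320], 'y': [3, 3], 'z': [2, 2]}
`print(a)` → prints {'x': [7, 5, 320], 'y': [3, 3]}
`print(b)` → prints {'x': [7, 5, 320], 'y': [3, 3], 'z': [2, 2]}

Answer:
{'x': [7, 5, 320], 'y': [3, 3]}
{'x': [7, 5, 320], 'y': [3, 3], 'z': [2, 2]}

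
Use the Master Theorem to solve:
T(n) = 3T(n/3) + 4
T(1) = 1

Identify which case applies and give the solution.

a=3, b=3, f(n)=4. log_3(3) = 1. Since c=0 < 1, Case 1 applies: T(n) = Θ(n^log_b(a)) = O(n).

Answer: O(n) - Case 1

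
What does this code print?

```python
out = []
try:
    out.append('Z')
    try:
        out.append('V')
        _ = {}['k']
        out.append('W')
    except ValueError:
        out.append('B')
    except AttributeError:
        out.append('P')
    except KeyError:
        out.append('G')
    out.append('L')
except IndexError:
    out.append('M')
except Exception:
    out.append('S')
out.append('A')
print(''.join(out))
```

Execution trace: 'Z' (try body) → 'V' (inner try body) → 'G' (inner except KeyError) → 'L' (try body, no exception) → 'A' (after the try/except). Output: ZVGLA

Answer: ZVGLA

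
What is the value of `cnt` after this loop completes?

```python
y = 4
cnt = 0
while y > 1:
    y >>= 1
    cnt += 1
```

Count right shifts until 1
`cnt` takes the values: 0 → 1 → 2

Answer: 2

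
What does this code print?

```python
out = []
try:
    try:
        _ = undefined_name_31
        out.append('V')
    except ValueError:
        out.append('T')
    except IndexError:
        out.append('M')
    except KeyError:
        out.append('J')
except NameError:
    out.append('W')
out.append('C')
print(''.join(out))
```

Execution trace: 'W' (outer except NameError) → 'C' (after the try/except). Output: WC

Answer: WC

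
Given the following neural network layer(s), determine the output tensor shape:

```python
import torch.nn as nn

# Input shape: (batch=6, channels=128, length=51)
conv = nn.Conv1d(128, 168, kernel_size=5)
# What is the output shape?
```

Input: (6, 128, 51) -> Output: (6, 168, 47)

Answer: (6, 168, 47)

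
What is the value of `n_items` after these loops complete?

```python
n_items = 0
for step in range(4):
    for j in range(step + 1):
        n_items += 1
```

Triangle: 1 + 2 + ... + 4
`n_items` takes the values: 0 → 1 → 2 → 3 → 4 → 5 → 6 → 7 → 8 → 9 → 10

Answer: 10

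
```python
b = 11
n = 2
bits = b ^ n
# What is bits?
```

Trace:
`b = 11` → b = 11
`n = 2` → n = 2
`bits = b ^ n` → bits = 9
So bits = 9

Answer: 9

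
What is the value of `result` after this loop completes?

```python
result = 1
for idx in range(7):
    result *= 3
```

3^7 = 2187
`result` takes the values: 1 → 3 → 9 → 27 → 81 → 243 → 729 → 2187

Answer: 2187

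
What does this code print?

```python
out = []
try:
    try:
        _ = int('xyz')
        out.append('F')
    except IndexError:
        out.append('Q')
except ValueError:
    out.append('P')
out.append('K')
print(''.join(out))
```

Execution trace: 'P' (outer except ValueError) → 'K' (after the try/except). Output: PK

Answer: PK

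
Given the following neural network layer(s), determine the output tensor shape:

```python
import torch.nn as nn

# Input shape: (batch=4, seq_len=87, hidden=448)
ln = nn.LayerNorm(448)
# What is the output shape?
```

Input: (4, 87, 448) -> Output: (4, 87, 448)

Answer: (4, 87, 448)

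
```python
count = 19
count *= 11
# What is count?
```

Trace:
`count = 19` → count = 19
`count *= 11` → count = 209
So count = 209

Answer: 209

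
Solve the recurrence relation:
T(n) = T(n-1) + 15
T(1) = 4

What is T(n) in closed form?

Unrolling: T(n) = T(1) + 15·(n-1) = 4 + 15(n-1) = 15n - 11.

Answer: T(n) = 15n - 11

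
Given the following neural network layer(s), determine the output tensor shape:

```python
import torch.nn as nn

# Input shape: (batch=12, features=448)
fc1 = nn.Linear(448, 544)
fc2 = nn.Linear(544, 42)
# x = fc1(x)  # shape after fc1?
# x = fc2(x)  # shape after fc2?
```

Input: (12, 448) -> after fc1: (12, 544) -> Output: (12, 42)

Answer: (12, 42)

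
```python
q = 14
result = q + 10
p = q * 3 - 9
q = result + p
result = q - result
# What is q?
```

Trace:
`q = 14` → q = 14
`result = q + 10` → result = 24
`p = q * 3 - 9` → p = 33
`q = result + p` → q = 57
`result = q - result` → result = 33
So q = 57

Answer: 57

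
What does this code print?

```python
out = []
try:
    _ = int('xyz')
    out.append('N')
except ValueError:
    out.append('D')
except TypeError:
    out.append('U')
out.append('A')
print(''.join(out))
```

Execution trace: 'D' (except ValueError) → 'A' (after the try/except). Output: DA

Answer: DA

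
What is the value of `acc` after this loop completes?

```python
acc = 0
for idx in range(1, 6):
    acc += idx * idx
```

Sum of squares 1² to 5² = 55
`acc` takes the values: 0 → 1 → 5 → 14 → 30 → 55

Answer: 55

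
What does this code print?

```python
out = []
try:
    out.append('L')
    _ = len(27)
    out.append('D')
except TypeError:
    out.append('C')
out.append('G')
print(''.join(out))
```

Execution trace: 'L' (try body) → 'C' (except TypeError) → 'G' (after the try/except). Output: LCG

Answer: LCG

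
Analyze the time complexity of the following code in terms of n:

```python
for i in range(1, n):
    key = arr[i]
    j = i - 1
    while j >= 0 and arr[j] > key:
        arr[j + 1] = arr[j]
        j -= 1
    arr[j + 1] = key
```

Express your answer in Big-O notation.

This is Insertion sort. Time complexity: O(n²).

Answer: O(n²)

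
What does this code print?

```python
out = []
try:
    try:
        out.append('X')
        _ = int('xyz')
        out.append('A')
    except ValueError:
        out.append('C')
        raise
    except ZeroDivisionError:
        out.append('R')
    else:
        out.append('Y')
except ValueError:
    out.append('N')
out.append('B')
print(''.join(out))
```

Execution trace: 'X' (inner try body) → 'C' (inner except ValueError) → 'N' (outer except ValueError) → 'B' (after the try/except). Output: XCNB

Answer: XCNB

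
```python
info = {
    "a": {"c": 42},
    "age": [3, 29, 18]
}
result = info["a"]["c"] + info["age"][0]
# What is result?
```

Trace:
`info = { ...` → info = {'a': {'c': 42}, 'age': [3, 29, 18]}
`result = info["a"]["c"] + info["age"][0]` → result = 45
So result = 45

Answer: 45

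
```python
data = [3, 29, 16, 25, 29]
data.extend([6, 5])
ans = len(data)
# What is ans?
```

Trace:
`data = [3, 29, 16, 25, 29]` → data = [3, 29, 16, 25, 29]
`data.extend([6, 5])` → data = [3, 29, 16, 25, 29, 6, 5]
`ans = len(data)` → ans = 7
So ans = 7

Answer: 7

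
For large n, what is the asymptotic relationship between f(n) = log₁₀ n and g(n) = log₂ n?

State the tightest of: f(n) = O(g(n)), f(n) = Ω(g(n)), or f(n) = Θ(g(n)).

log₁₀ n vs log₂ n: f(n) = Θ(g(n)) — they are asymptotically equivalent (log bases differ by a constant factor).

Answer: f(n) = Θ(g(n)) — they are asymptotically equivalent (log bases differ by a constant factor).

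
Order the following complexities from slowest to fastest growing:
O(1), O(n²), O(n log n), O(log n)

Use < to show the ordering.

Ordered by growth rate: O(1) < O(log n) < O(n log n) < O(n²)

Answer: O(1) < O(log n) < O(n log n) < O(n²)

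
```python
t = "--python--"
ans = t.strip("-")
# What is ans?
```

Trace:
`t = "--python--"` → t = '--python--'
`ans = t.strip("-")` → ans = 'python'
So ans = 'python'

Answer: 'python'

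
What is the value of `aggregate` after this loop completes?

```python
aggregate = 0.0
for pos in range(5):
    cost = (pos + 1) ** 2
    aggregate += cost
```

Sum of squared losses 1² + 2² + ... + 5²
`aggregate` takes the values: 0.0 → 1.0 → 5.0 → 14.0 → 30.0 → 55.0

Answer: 55.0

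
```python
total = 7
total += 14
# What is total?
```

Trace:
`total = 7` → total = 7
`total += 14` → total = 21
So total = 21

Answer: 21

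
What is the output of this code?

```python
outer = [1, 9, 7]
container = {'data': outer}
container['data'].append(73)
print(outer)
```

Key concept: dict holds reference to list.
Step by step:
`outer = [1, 9, 7]` → outer = [1, 9, 7]
`container = {'data': outer}` → container = {'data': [1, 9, 7]}
`container['data'].append(73)` → outer = [1, 9, 7, 73]; container = {'data': [1, 9, 7, 73]}
`print(outer)` → prints [1, 9, 7, 73]

Answer: [1, 9, 7, 73]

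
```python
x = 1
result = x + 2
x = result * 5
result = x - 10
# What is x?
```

Trace:
`x = 1` → x = 1
`result = x + 2` → result = 3
`x = result * 5` → x = 15
`result = x - 10` → result = 5
So x = 15

Answer: 15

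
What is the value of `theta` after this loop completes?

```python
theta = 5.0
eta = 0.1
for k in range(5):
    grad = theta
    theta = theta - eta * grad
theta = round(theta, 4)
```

Gradient descent: w = 5.0 * (1 - 0.1)^5
`theta` takes the values: 5.0 → 4.5 → 4.05 → 3.645 → 3.2805 → 2.95245 → 2.9524

Answer: 2.9524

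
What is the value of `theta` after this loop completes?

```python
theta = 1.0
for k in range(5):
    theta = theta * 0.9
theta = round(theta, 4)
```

Exponential decay: 1.0 * 0.9^5
`theta` takes the values: 1.0 → 0.9 → 0.81 → 0.729 → 0.6561 → 0.59049 → 0.5905

Answer: 0.5905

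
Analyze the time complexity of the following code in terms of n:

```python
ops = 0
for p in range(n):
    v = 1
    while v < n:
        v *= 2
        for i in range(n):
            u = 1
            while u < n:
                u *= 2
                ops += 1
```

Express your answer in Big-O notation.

Each loop level contributes: n × log n × n × log n. Multiplying the contributions gives O(n^2 log² n).

Answer: O(n^2 log² n)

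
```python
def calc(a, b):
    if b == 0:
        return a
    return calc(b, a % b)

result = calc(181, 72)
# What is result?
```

calc(181, 72) -> calc(72, 37) -> calc(37, 35) -> calc(35, 2) -> calc(2, 1) -> calc(1, 0) -> 1

Answer: 1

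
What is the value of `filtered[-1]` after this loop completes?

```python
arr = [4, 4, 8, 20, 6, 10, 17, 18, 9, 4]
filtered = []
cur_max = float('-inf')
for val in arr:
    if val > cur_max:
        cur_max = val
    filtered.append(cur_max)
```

Running max ends at 20
`filtered` takes the values: [] → [4] → [4, 4] → [4, 4, 8] → [4, 4, 8, 20] → [4, 4, 8, 20, 20] → [4, 4, 8, 20, 20, 20] → [4, 4, 8, 20, 20, 20, 20] → [4, 4, 8, 20, 20, 20, 20, 20] → [4, 4, 8, 20, 20, 20, 20, 20, 20] → [4, 4, 8, 20, 20, 20, 20, 20, 20, 20]
So `filtered[-1]` = 20

Answer: 20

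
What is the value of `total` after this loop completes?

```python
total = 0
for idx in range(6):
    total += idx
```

Sum of 0 to 5 = 15
`total` takes the values: 0 → 1 → 3 → 6 → 10 → 15

Answer: 15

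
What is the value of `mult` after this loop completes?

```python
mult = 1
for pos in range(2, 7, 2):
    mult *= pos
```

Product of even numbers 2 to 6
`mult` takes the values: 1 → 2 → 8 → 48

Answer: 48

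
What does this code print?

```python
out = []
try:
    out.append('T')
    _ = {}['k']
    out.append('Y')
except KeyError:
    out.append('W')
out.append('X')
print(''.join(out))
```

Execution trace: 'T' (try body) → 'W' (except KeyError) → 'X' (after the try/except). Output: TWX

Answer: TWX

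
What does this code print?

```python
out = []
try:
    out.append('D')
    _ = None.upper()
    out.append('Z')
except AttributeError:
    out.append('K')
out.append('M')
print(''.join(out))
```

Execution trace: 'D' (try body) → 'K' (except AttributeError) → 'M' (after the try/except). Output: DKM

Answer: DKM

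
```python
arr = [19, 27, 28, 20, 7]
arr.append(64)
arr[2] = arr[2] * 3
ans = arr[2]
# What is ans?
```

Trace:
`arr = [19, 27, 28, 20, 7]` → arr = [19, 27, 28, 20, 7]
`arr.append(64)` → arr = [19, 27, 28, 20, 7, 64]
`arr[2] = arr[2] * 3` → arr = [19, 27, 84, 20, 7, 64]
`ans = arr[2]` → ans = 84
So ans = 84

Answer: 84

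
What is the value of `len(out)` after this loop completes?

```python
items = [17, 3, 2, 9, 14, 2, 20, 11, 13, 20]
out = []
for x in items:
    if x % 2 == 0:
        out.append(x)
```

Count even numbers in [17, 3, 2, 9, 14, 2, 20, 11, 13, 20]
`out` takes the values: [] → [2] → [2, 14] → [2, 14, 2] → [2, 14, 2, 20] → [2, 14, 2, 20, 20]
So `len(out)` = 5

Answer: 5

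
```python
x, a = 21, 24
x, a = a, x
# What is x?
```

Trace:
`x, a = 21, 24` → x = 21; a = 24
`x, a = a, x` → x = 24; a = 21
So x = 24

Answer: 24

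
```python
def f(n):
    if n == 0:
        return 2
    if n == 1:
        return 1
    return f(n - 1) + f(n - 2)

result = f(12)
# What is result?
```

Build up from base cases: f(0)=2, f(1)=1, f(2)=3, f(3)=4, f(4)=7, f(5)=11, f(6)=18, ..., f(12)=322

Answer: 322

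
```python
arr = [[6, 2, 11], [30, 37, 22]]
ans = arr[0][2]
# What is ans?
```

Trace:
`arr = [[6, 2, 11], [30, 37, 22]]` → arr = [[6, 2, 11], [30, 37, 22]]
`ans = arr[0][2]` → ans = 11
So ans = 11

Answer: 11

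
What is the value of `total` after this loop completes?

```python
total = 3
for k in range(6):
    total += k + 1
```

Start at 3, add 1 to 6 = 24
`total` takes the values: 3 → 4 → 6 → 9 → 13 → 18 → 24

Answer: 24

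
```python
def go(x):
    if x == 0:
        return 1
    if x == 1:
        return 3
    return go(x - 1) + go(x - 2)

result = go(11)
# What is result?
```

Build up from base cases: go(0)=1, go(1)=3, go(2)=4, go(3)=7, go(4)=11, go(5)=18, go(6)=29, ..., go(11)=322

Answer: 322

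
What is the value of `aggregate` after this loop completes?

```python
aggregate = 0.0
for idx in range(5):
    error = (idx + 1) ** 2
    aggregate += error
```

Sum of squared losses 1² + 2² + ... + 5²
`aggregate` takes the values: 0.0 → 1.0 → 5.0 → 14.0 → 30.0 → 55.0

Answer: 55.0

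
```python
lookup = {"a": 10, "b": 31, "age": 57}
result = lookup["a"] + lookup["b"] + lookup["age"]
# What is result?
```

Trace:
`lookup = {"a": 10, "b": 31, "age": 57}` → lookup = {'a': 10, 'b': 31, 'age': 57}
`result = lookup["a"] + lookup["b"] + lookup["age"]` → result = 98
So result = 98

Answer: 98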